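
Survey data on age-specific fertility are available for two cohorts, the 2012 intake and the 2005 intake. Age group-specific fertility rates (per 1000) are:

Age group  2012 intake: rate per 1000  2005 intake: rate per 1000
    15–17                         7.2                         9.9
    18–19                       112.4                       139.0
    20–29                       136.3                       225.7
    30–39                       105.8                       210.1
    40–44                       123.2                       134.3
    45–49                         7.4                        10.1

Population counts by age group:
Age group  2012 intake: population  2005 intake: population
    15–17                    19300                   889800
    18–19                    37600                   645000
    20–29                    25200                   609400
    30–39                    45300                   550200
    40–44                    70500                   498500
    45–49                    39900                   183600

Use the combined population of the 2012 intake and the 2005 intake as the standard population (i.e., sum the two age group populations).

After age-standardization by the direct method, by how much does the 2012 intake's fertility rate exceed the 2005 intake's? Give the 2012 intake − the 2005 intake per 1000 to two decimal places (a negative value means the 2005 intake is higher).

-40.50

Combined standard total = 3614300; weights = 0.2515, 0.1889, 0.1756, 0.1648, 0.1574, 0.0618.
The 2012 intake: 0.2515×7.2 + 0.1889×112.4 + 0.1756×136.3 + 0.1648×105.8 + 0.1574×123.2 + 0.0618×7.4 = 84.2554 per 1000.
The 2005 intake: 0.2515×9.9 + 0.1889×139.0 + 0.1756×225.7 + 0.1648×210.1 + 0.1574×134.3 + 0.0618×10.1 = 124.7543 per 1000.
Difference = 84.2554 − 124.7543 = -40.4988.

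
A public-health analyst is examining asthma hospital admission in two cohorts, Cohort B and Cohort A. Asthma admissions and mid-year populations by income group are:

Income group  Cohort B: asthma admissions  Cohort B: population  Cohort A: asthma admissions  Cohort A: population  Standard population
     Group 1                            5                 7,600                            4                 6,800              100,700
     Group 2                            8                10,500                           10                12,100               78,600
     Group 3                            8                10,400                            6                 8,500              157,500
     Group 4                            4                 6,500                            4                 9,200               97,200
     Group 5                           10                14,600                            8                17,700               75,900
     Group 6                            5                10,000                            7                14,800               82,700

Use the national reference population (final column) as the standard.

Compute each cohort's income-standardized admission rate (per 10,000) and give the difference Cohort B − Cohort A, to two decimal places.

0.83

Income-specific rates per 10,000 for Cohort B: 6.58, 7.62, 7.69, 6.15, 6.85, 5.00.
For Cohort A: 5.88, 8.26, 7.06, 4.35, 4.52, 4.73.
Standard total = 592,600; weights = 0.1699, 0.1326, 0.2658, 0.1640, 0.1281, 0.1396.
Cohort B: 0.1699×6.58 + 0.1326×7.62 + 0.2658×7.69 + 0.1640×6.15 + 0.1281×6.85 + 0.1396×5.00 = 6.7574 per 10,000.
Cohort A: 0.1699×5.88 + 0.1326×8.26 + 0.2658×7.06 + 0.1640×4.35 + 0.1281×4.52 + 0.1396×4.73 = 5.9239 per 10,000.
Difference = 6.7574 − 5.9239 = 0.8334.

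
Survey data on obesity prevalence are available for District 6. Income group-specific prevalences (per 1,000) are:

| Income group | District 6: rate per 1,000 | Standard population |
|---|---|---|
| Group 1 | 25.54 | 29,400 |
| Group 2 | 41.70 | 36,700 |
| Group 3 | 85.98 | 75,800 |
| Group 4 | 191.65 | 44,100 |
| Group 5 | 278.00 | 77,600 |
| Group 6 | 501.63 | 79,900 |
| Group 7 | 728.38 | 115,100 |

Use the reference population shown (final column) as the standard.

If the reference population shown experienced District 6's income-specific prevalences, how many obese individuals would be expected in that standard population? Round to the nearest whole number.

Expected obese individuals = Σ (standard pop × income-specific rate ÷ 1,000)
= 29,400×25.54/1,000 + 36,700×41.70/1,000 + 75,800×85.98/1,000 + 44,100×191.65/1,000 + 77,600×278.00/1,000 + 79,900×501.63/1,000 + 115,100×728.38/1,000
= 750.88 + 1530.39 + 6517.28 + 8451.76 + 21572.80 + 40080.24 + 83836.54 = 162739.89.

162740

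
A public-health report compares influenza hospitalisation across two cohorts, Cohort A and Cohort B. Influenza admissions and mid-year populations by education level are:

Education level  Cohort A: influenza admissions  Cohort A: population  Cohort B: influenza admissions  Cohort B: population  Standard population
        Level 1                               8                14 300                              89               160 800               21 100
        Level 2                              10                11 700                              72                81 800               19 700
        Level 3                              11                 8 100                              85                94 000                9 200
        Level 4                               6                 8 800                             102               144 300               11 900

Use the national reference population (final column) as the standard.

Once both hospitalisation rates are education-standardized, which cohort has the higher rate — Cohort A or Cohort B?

Cohort A

Education-specific rates per 100 000 for Cohort A: 55.94, 85.47, 135.80, 68.18.
For Cohort B: 55.35, 88.02, 90.43, 70.69.
Standard total = 61 900; weights = 0.3409, 0.3183, 0.1486, 0.1922.
Cohort A: 0.3409×55.94 + 0.3183×85.47 + 0.1486×135.80 + 0.1922×68.18 = 79.5626 per 100 000.
Cohort B: 0.3409×55.35 + 0.3183×88.02 + 0.1486×90.43 + 0.1922×70.69 = 73.9081 per 100 000.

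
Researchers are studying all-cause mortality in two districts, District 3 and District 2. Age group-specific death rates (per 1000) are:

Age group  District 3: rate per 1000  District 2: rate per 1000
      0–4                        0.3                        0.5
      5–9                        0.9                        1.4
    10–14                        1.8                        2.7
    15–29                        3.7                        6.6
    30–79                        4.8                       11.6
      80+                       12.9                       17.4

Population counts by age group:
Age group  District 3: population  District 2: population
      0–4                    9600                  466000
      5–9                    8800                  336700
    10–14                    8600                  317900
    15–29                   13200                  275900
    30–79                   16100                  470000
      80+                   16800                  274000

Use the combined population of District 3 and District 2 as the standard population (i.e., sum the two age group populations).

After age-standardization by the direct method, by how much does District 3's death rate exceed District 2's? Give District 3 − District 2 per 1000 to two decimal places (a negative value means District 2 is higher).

-2.72

Combined standard total = 2213600; weights = 0.2149, 0.1561, 0.1475, 0.1306, 0.2196, 0.1314.
District 3: 0.2149×0.3 + 0.1561×0.9 + 0.1475×1.8 + 0.1306×3.7 + 0.2196×4.8 + 0.1314×12.9 = 3.7024 per 1000.
District 2: 0.2149×0.5 + 0.1561×1.4 + 0.1475×2.7 + 0.1306×6.6 + 0.2196×11.6 + 0.1314×17.4 = 6.4193 per 1000.
Difference = 3.7024 − 6.4193 = -2.7169.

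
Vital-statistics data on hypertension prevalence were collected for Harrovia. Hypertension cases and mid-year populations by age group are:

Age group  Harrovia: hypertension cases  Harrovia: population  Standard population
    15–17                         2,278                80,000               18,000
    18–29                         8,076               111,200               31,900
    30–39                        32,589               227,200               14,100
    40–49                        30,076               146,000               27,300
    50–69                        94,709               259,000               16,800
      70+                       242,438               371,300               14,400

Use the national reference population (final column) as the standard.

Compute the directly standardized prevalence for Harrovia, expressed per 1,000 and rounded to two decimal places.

212.42

Age-specific rates per 1,000 for Harrovia: 28.475, 72.626, 143.438, 206.000, 365.672, 652.944.
Standard total = 122,500; weights = 0.1469, 0.2604, 0.1151, 0.2229, 0.1371, 0.1176.
Standardized rate: 0.1469×28.475 + 0.2604×72.626 + 0.1151×143.438 + 0.2229×206.000 + 0.1371×365.672 + 0.1176×652.944 = 212.4185 per 1,000.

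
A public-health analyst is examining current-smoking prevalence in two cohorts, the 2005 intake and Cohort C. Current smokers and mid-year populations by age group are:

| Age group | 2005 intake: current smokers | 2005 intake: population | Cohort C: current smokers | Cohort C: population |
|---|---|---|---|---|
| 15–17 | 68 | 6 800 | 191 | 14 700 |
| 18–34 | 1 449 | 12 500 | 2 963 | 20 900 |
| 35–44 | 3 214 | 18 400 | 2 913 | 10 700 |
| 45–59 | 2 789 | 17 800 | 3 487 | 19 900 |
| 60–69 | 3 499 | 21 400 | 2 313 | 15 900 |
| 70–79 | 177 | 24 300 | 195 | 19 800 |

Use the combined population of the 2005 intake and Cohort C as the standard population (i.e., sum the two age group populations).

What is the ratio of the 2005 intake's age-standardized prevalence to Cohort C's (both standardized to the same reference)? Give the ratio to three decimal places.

0.846

Age-specific rates per 1 000 for the 2005 intake: 10.000, 115.920, 174.674, 156.685, 163.505, 7.284.
For Cohort C: 12.993, 141.770, 272.243, 175.226, 145.472, 9.848.
Combined standard total = 203 100; weights = 0.1059, 0.1645, 0.1433, 0.1856, 0.1837, 0.2171.
The 2005 intake: 0.1059×10.000 + 0.1645×115.920 + 0.1433×174.674 + 0.1856×156.685 + 0.1837×163.505 + 0.2171×7.284 = 105.8431 per 1 000.
Cohort C: 0.1059×12.993 + 0.1645×141.770 + 0.1433×272.243 + 0.1856×175.226 + 0.1837×145.472 + 0.2171×9.848 = 125.0773 per 1 000.
Ratio = 105.8431 ÷ 125.0773 = 0.84622.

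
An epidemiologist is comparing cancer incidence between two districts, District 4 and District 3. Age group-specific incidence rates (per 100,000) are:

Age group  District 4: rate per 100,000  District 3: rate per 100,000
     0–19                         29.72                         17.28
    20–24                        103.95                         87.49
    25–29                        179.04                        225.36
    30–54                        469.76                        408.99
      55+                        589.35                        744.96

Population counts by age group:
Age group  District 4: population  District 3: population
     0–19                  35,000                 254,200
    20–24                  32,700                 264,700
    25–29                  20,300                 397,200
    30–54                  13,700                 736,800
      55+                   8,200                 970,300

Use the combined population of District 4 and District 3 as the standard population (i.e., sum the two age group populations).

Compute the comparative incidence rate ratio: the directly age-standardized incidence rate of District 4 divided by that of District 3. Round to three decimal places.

Combined standard total = 2,733,100; weights = 0.1058, 0.1088, 0.1528, 0.2746, 0.3580.
District 4: 0.1058×29.72 + 0.1088×103.95 + 0.1528×179.04 + 0.2746×469.76 + 0.3580×589.35 = 381.7983 per 100,000.
District 3: 0.1058×17.28 + 0.1088×87.49 + 0.1528×225.36 + 0.2746×408.99 + 0.3580×744.96 = 424.7906 per 100,000.
Ratio = 381.7983 ÷ 424.7906 = 0.89879.

0.899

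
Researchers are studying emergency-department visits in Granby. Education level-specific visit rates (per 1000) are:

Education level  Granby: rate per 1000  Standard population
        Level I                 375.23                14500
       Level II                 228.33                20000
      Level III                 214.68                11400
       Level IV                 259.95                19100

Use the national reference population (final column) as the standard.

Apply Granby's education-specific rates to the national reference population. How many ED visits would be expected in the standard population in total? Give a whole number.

Expected ED visits = Σ (standard pop × education-specific rate ÷ 1000)
= 14500×375.23/1000 + 20000×228.33/1000 + 11400×214.68/1000 + 19100×259.95/1000
= 5440.84 + 4566.60 + 2447.35 + 4965.05 = 17419.83.

17420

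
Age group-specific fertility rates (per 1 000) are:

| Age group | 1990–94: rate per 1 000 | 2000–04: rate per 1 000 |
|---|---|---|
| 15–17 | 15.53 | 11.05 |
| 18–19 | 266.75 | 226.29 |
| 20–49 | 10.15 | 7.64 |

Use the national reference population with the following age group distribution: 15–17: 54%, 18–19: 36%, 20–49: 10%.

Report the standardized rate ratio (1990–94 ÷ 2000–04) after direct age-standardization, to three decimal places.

1.195

Standard weights: 0.54, 0.36, 0.10.
1990–94: 0.5400×15.53 + 0.3600×266.75 + 0.1000×10.15 = 105.4312 per 1 000.
2000–04: 0.5400×11.05 + 0.3600×226.29 + 0.1000×7.64 = 88.1954 per 1 000.
Ratio = 105.4312 ÷ 88.1954 = 1.19543.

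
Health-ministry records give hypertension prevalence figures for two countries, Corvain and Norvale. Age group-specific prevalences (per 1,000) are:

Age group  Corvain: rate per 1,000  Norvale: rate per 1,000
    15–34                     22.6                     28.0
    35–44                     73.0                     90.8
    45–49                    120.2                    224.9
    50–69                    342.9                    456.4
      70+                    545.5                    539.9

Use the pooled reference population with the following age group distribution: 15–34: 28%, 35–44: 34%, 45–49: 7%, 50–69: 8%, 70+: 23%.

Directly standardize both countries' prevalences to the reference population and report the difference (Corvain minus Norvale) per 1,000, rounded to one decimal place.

-22.7

Standard weights: 0.28, 0.34, 0.07, 0.08, 0.23.
Corvain: 0.2800×22.6 + 0.3400×73.0 + 0.0700×120.2 + 0.0800×342.9 + 0.2300×545.5 = 192.4590 per 1,000.
Norvale: 0.2800×28.0 + 0.3400×90.8 + 0.0700×224.9 + 0.0800×456.4 + 0.2300×539.9 = 215.1440 per 1,000.
Difference = 192.4590 − 215.1440 = -22.6850.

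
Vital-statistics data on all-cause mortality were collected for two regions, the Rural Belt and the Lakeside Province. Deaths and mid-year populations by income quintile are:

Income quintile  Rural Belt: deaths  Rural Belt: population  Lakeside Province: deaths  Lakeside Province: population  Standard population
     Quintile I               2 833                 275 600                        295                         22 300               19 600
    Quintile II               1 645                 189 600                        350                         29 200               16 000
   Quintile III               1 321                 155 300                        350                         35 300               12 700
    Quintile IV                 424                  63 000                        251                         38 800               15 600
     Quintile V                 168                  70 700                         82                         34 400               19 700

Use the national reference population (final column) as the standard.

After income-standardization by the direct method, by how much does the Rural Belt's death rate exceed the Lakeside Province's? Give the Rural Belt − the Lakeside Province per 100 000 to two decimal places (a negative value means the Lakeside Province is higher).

-149.21

Income-specific rates per 100 000 for the Rural Belt: 1027.94, 867.62, 850.61, 673.02, 237.62.
For the Lakeside Province: 1322.87, 1198.63, 991.50, 646.91, 238.37.
Standard total = 83 600; weights = 0.2344, 0.1914, 0.1519, 0.1866, 0.2356.
The Rural Belt: 0.2344×1027.94 + 0.1914×867.62 + 0.1519×850.61 + 0.1866×673.02 + 0.2356×237.62 = 717.8525 per 100 000.
The Lakeside Province: 0.2344×1322.87 + 0.1914×1198.63 + 0.1519×991.50 + 0.1866×646.91 + 0.2356×238.37 = 867.0584 per 100 000.
Difference = 717.8525 − 867.0584 = -149.2060.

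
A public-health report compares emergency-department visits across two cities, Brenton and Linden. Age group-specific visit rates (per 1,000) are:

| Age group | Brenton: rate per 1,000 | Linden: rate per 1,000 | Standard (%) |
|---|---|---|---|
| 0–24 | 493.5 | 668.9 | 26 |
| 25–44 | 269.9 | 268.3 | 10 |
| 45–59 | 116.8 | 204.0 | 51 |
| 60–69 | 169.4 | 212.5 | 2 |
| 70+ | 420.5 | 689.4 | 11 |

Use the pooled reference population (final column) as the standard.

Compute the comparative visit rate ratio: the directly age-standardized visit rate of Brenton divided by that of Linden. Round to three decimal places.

0.687

Standard weights: 0.26, 0.10, 0.51, 0.02, 0.11.
Brenton: 0.2600×493.5 + 0.1000×269.9 + 0.5100×116.8 + 0.0200×169.4 + 0.1100×420.5 = 264.5110 per 1,000.
Linden: 0.2600×668.9 + 0.1000×268.3 + 0.5100×204.0 + 0.0200×212.5 + 0.1100×689.4 = 384.8680 per 1,000.
Ratio = 264.5110 ÷ 384.8680 = 0.68728.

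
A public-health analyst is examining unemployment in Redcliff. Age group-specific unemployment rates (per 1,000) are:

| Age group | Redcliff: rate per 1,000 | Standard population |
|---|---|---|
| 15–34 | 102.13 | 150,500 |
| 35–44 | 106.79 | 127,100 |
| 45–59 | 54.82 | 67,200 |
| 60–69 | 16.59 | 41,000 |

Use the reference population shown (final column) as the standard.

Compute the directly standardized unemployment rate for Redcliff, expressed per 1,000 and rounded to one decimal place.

Standard total = 385,800; weights = 0.3901, 0.3294, 0.1742, 0.1063.
Standardized rate: 0.3901×102.13 + 0.3294×106.79 + 0.1742×54.82 + 0.1063×16.59 = 86.3340 per 1,000.

86.3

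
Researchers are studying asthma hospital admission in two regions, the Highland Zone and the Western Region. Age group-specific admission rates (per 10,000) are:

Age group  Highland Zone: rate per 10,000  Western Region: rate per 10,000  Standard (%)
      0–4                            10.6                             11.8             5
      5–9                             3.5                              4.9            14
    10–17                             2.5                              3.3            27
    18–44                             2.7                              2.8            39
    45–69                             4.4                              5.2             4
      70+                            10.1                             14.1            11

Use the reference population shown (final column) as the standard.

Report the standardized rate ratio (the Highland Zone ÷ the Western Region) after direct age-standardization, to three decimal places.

Standard weights: 0.05, 0.14, 0.27, 0.39, 0.04, 0.11.
The Highland Zone: 0.0500×10.6 + 0.1400×3.5 + 0.2700×2.5 + 0.3900×2.7 + 0.0400×4.4 + 0.1100×10.1 = 4.0350 per 10,000.
The Western Region: 0.0500×11.8 + 0.1400×4.9 + 0.2700×3.3 + 0.3900×2.8 + 0.0400×5.2 + 0.1100×14.1 = 5.0180 per 10,000.
Ratio = 4.0350 ÷ 5.0180 = 0.80411.

0.804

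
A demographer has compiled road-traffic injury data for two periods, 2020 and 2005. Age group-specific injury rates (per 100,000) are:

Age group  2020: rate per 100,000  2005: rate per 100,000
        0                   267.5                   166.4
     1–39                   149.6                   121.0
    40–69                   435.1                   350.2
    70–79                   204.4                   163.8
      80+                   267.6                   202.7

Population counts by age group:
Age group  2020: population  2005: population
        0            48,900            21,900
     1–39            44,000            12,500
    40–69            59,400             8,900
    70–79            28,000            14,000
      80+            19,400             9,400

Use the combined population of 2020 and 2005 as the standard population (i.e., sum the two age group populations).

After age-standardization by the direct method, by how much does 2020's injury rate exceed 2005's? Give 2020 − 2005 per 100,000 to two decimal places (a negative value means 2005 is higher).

68.12

Combined standard total = 266,400; weights = 0.2658, 0.2121, 0.2564, 0.1577, 0.1081.
2020: 0.2658×267.5 + 0.2121×149.6 + 0.2564×435.1 + 0.1577×204.4 + 0.1081×267.6 = 275.5271 per 100,000.
2005: 0.2658×166.4 + 0.2121×121.0 + 0.2564×350.2 + 0.1577×163.8 + 0.1081×202.7 = 207.4086 per 100,000.
Difference = 275.5271 − 207.4086 = 68.1185.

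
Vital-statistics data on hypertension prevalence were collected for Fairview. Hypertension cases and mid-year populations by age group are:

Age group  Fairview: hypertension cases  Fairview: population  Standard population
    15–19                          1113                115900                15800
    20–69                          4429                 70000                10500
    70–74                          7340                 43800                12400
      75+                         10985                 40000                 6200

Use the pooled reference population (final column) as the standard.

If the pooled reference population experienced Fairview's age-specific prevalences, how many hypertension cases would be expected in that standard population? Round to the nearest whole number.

4597

Age-specific rates per 1000 for Fairview: 9.603, 63.271, 167.580, 274.625.
Expected hypertension cases = Σ (standard pop × age-specific rate ÷ 1000)
= 15800×9.603/1000 + 10500×63.271/1000 + 12400×167.580/1000 + 6200×274.625/1000
= 151.73 + 664.35 + 2077.99 + 1702.67 = 4596.74.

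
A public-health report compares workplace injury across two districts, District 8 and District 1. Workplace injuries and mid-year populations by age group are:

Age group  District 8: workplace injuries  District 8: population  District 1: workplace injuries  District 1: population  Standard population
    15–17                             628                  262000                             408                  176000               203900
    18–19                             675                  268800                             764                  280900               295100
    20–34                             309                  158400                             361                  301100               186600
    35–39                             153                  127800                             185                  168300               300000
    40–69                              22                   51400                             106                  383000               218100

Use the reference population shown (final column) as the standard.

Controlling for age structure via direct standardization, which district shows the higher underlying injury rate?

Age-specific rates per 10000 for District 8: 23.97, 25.11, 19.51, 11.97, 4.28.
For District 1: 23.18, 27.20, 11.99, 10.99, 2.77.
Standard total = 1203700; weights = 0.1694, 0.2452, 0.1550, 0.2492, 0.1812.
District 8: 0.1694×23.97 + 0.2452×25.11 + 0.1550×19.51 + 0.2492×11.97 + 0.1812×4.28 = 17.0001 per 10000.
District 1: 0.1694×23.18 + 0.2452×27.20 + 0.1550×11.99 + 0.2492×10.99 + 0.1812×2.77 = 15.6945 per 10000.

District 8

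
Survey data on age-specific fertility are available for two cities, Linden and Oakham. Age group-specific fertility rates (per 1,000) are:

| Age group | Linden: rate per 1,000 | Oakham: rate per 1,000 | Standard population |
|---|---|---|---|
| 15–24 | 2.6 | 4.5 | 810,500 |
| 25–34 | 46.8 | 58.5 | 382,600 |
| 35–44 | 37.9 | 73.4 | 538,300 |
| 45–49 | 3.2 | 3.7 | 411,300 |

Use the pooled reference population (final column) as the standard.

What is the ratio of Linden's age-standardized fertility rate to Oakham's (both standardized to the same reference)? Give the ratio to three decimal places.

Standard total = 2,142,700; weights = 0.3783, 0.1786, 0.2512, 0.1920.
Linden: 0.3783×2.6 + 0.1786×46.8 + 0.2512×37.9 + 0.1920×3.2 = 19.4758 per 1,000.
Oakham: 0.3783×4.5 + 0.1786×58.5 + 0.2512×73.4 + 0.1920×3.7 = 31.2981 per 1,000.
Ratio = 19.4758 ÷ 31.2981 = 0.62227.

0.622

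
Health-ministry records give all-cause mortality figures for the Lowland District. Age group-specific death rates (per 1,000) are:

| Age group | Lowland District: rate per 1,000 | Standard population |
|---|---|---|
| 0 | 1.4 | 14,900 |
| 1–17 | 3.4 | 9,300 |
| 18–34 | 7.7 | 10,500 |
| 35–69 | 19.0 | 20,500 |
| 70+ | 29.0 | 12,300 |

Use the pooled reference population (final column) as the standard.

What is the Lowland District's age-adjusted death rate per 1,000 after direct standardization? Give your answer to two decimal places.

13.03

Standard total = 67,500; weights = 0.2207, 0.1378, 0.1556, 0.3037, 0.1822.
Standardized rate: 0.2207×1.4 + 0.1378×3.4 + 0.1556×7.7 + 0.3037×19.0 + 0.1822×29.0 = 13.0301 per 1,000.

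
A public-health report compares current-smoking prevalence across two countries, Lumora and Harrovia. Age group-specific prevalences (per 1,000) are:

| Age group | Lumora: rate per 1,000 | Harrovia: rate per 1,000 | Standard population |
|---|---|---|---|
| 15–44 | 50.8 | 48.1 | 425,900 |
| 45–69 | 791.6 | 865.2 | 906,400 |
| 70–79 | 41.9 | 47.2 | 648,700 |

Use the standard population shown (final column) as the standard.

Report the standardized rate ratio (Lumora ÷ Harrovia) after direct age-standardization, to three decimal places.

Standard total = 1,981,000; weights = 0.2150, 0.4575, 0.3275.
Lumora: 0.2150×50.8 + 0.4575×791.6 + 0.3275×41.9 = 386.8362 per 1,000.
Harrovia: 0.2150×48.1 + 0.4575×865.2 + 0.3275×47.2 = 421.6667 per 1,000.
Ratio = 386.8362 ÷ 421.6667 = 0.91740.

0.917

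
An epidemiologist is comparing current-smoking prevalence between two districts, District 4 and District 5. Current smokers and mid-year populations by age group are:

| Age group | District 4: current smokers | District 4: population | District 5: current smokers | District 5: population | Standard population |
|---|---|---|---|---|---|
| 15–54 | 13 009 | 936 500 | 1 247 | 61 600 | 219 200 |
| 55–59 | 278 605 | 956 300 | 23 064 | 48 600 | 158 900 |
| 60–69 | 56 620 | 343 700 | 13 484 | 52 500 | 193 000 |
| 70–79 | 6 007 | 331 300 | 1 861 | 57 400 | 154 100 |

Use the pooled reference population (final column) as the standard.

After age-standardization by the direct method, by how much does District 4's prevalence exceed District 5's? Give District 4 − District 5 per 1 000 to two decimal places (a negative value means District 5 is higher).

-69.62

Age-specific rates per 1 000 for District 4: 13.891, 291.336, 164.737, 18.132.
For District 5: 20.244, 474.568, 256.838, 32.422.
Standard total = 725 200; weights = 0.3023, 0.2191, 0.2661, 0.2125.
District 4: 0.3023×13.891 + 0.2191×291.336 + 0.2661×164.737 + 0.2125×18.132 = 115.7288 per 1 000.
District 5: 0.3023×20.244 + 0.2191×474.568 + 0.2661×256.838 + 0.2125×32.422 = 185.3449 per 1 000.
Difference = 115.7288 − 185.3449 = -69.6161.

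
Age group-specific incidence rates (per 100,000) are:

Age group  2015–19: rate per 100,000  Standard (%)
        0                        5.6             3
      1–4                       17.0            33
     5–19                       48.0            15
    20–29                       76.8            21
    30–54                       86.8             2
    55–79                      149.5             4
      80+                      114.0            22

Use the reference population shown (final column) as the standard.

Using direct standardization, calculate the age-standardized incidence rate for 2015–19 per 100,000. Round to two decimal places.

61.90

Standard weights: 0.03, 0.33, 0.15, 0.21, 0.02, 0.04, 0.22.
Standardized rate: 0.0300×5.6 + 0.3300×17.0 + 0.1500×48.0 + 0.2100×76.8 + 0.0200×86.8 + 0.0400×149.5 + 0.2200×114.0 = 61.9020 per 100,000.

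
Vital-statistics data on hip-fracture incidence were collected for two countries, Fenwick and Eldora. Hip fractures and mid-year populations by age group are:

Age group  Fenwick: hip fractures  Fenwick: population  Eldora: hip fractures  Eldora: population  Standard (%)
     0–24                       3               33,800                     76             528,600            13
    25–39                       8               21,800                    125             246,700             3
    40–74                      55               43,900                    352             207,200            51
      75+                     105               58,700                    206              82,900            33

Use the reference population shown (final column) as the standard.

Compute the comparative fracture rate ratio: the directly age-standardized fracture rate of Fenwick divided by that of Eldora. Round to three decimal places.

Age-specific rates per 100,000 for Fenwick: 8.88, 36.70, 125.28, 178.88.
For Eldora: 14.38, 50.67, 169.88, 248.49.
Standard weights: 0.13, 0.03, 0.51, 0.33.
Fenwick: 0.1300×8.88 + 0.0300×36.70 + 0.5100×125.28 + 0.3300×178.88 = 125.1789 per 100,000.
Eldora: 0.1300×14.38 + 0.0300×50.67 + 0.5100×169.88 + 0.3300×248.49 = 172.0325 per 100,000.
Ratio = 125.1789 ÷ 172.0325 = 0.72765.

0.728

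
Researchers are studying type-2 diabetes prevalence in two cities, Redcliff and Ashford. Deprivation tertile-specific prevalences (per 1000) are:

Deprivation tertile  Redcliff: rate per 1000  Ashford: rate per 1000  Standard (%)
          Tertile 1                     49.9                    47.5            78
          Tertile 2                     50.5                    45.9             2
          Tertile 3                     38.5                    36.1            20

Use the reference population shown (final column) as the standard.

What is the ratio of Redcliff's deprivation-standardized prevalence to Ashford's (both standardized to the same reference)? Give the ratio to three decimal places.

1.054

Standard weights: 0.78, 0.02, 0.20.
Redcliff: 0.7800×49.9 + 0.0200×50.5 + 0.2000×38.5 = 47.6320 per 1000.
Ashford: 0.7800×47.5 + 0.0200×45.9 + 0.2000×36.1 = 45.1880 per 1000.
Ratio = 47.6320 ÷ 45.1880 = 1.05409.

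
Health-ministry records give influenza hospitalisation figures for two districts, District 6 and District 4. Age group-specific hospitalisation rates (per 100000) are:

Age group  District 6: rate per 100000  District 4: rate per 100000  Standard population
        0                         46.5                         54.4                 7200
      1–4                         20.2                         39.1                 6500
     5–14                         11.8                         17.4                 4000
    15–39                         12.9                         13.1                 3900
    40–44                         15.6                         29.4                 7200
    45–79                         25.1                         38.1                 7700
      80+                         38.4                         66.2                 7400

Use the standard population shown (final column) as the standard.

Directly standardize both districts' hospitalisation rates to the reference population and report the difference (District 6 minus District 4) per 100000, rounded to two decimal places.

-13.85

Standard total = 43900; weights = 0.1640, 0.1481, 0.0911, 0.0888, 0.1640, 0.1754, 0.1686.
District 6: 0.1640×46.5 + 0.1481×20.2 + 0.0911×11.8 + 0.0888×12.9 + 0.1640×15.6 + 0.1754×25.1 + 0.1686×38.4 = 26.2724 per 100000.
District 4: 0.1640×54.4 + 0.1481×39.1 + 0.0911×17.4 + 0.0888×13.1 + 0.1640×29.4 + 0.1754×38.1 + 0.1686×66.2 = 40.1241 per 100000.
Difference = 26.2724 − 40.1241 = -13.8517.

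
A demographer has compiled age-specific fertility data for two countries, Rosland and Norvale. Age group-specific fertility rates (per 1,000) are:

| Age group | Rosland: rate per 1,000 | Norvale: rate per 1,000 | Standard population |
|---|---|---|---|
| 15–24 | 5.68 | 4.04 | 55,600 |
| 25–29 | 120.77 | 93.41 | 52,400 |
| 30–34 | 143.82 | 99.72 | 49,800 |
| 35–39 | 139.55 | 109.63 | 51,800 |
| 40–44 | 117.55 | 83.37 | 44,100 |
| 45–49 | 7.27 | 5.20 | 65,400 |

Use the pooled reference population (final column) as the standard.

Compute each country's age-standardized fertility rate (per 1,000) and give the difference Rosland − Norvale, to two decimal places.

21.67

Standard total = 319,100; weights = 0.1742, 0.1642, 0.1561, 0.1623, 0.1382, 0.2050.
Rosland: 0.1742×5.68 + 0.1642×120.77 + 0.1561×143.82 + 0.1623×139.55 + 0.1382×117.55 + 0.2050×7.27 = 83.6556 per 1,000.
Norvale: 0.1742×4.04 + 0.1642×93.41 + 0.1561×99.72 + 0.1623×109.63 + 0.1382×83.37 + 0.2050×5.20 = 61.9896 per 1,000.
Difference = 83.6556 − 61.9896 = 21.6659.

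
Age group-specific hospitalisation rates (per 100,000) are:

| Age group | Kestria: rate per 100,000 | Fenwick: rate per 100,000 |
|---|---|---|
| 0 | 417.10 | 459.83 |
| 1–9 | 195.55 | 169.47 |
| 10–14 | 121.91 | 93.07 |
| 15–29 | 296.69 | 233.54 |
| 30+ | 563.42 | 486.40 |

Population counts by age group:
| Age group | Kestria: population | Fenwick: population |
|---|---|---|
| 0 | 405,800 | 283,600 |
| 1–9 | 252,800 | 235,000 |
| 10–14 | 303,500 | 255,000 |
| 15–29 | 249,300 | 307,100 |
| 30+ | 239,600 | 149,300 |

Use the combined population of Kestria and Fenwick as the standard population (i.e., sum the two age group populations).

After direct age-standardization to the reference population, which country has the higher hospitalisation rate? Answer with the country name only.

Combined standard total = 2,681,000; weights = 0.2571, 0.1819, 0.2083, 0.2075, 0.1451.
Kestria: 0.2571×417.10 + 0.1819×195.55 + 0.2083×121.91 + 0.2075×296.69 + 0.1451×563.42 = 311.5319 per 100,000.
Fenwick: 0.2571×459.83 + 0.1819×169.47 + 0.2083×93.07 + 0.2075×233.54 + 0.1451×486.40 = 287.4884 per 100,000.

Kestria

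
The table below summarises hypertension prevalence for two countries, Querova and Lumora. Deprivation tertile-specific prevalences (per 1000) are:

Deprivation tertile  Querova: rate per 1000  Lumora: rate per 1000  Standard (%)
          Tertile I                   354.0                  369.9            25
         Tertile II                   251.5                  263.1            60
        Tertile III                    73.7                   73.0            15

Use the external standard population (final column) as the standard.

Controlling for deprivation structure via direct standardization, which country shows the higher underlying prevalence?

Standard weights: 0.25, 0.60, 0.15.
Querova: 0.2500×354.0 + 0.6000×251.5 + 0.1500×73.7 = 250.4550 per 1000.
Lumora: 0.2500×369.9 + 0.6000×263.1 + 0.1500×73.0 = 261.2850 per 1000.

Lumora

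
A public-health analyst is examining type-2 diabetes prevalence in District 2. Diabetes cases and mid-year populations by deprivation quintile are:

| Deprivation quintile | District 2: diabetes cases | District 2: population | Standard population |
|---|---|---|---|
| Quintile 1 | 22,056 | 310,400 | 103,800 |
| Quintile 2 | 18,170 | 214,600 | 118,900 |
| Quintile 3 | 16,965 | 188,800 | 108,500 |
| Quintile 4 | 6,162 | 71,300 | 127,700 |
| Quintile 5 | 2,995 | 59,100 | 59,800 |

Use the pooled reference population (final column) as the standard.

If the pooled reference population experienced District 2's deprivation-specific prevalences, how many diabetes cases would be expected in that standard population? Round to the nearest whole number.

41259

Deprivation-specific rates per 1,000 for District 2: 71.057, 84.669, 89.857, 86.424, 50.677.
Expected diabetes cases = Σ (standard pop × deprivation-specific rate ÷ 1,000)
= 103,800×71.057/1,000 + 118,900×84.669/1,000 + 108,500×89.857/1,000 + 127,700×86.424/1,000 + 59,800×50.677/1,000
= 7375.69 + 10067.16 + 9749.48 + 11036.29 + 3030.47 = 41259.09.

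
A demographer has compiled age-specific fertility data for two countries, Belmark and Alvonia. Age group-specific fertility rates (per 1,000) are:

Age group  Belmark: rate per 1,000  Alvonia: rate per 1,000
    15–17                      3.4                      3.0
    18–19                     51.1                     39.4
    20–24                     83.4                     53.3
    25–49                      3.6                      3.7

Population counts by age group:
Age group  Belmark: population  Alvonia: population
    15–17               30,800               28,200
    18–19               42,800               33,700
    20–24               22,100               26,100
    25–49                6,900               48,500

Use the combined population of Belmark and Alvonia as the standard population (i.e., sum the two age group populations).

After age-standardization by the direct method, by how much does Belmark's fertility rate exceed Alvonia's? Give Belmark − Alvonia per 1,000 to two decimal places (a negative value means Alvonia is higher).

Combined standard total = 239,100; weights = 0.2468, 0.3199, 0.2016, 0.2317.
Belmark: 0.2468×3.4 + 0.3199×51.1 + 0.2016×83.4 + 0.2317×3.6 = 34.8351 per 1,000.
Alvonia: 0.2468×3.0 + 0.3199×39.4 + 0.2016×53.3 + 0.2317×3.7 = 24.9483 per 1,000.
Difference = 34.8351 − 24.9483 = 9.8868.

9.89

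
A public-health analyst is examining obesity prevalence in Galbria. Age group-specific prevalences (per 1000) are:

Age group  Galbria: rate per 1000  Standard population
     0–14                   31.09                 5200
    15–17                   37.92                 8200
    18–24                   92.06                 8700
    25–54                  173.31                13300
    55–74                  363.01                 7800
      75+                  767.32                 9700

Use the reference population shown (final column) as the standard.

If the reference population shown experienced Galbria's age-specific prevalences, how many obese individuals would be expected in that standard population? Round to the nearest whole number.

Expected obese individuals = Σ (standard pop × age-specific rate ÷ 1000)
= 5200×31.09/1000 + 8200×37.92/1000 + 8700×92.06/1000 + 13300×173.31/1000 + 7800×363.01/1000 + 9700×767.32/1000
= 161.67 + 310.94 + 800.92 + 2305.02 + 2831.48 + 7443.00 = 13853.04.

13853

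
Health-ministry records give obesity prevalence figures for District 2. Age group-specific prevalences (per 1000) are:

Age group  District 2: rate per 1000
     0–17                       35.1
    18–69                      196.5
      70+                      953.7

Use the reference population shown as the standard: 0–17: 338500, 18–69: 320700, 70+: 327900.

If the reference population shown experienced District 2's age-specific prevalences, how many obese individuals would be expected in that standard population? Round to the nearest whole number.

Expected obese individuals = Σ (standard pop × age-specific rate ÷ 1000)
= 338500×35.1/1000 + 320700×196.5/1000 + 327900×953.7/1000
= 11881.35 + 63017.55 + 312718.23 = 387617.13.

387617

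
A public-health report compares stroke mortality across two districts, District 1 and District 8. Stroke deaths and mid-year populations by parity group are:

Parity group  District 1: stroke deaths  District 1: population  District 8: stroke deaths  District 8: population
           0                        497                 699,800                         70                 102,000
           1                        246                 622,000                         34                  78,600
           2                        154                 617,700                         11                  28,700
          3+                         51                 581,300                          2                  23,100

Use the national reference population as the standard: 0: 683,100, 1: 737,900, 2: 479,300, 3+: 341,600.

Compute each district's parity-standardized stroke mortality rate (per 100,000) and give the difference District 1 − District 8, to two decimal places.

Parity-specific rates per 100,000 for District 1: 71.02, 39.55, 24.93, 8.77.
For District 8: 68.63, 43.26, 38.33, 8.66.
Standard total = 2,241,900; weights = 0.3047, 0.3291, 0.2138, 0.1524.
District 1: 0.3047×71.02 + 0.3291×39.55 + 0.2138×24.93 + 0.1524×8.77 = 41.3240 per 100,000.
District 8: 0.3047×68.63 + 0.3291×43.26 + 0.2138×38.33 + 0.1524×8.66 = 44.6615 per 100,000.
Difference = 41.3240 − 44.6615 = -3.3375.

-3.34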